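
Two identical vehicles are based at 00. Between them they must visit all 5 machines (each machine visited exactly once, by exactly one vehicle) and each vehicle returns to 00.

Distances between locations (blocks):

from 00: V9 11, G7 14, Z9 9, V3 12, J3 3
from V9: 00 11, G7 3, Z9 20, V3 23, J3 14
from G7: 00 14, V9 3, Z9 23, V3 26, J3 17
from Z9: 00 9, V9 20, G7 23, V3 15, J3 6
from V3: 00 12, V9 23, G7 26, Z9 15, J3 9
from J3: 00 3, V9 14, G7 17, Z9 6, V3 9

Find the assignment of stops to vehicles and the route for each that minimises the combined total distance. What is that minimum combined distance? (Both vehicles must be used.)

Try each way of splitting the stops between the two vehicles (each non-empty) and, for each split, find the best tour for each vehicle:
  {V9} + {G7, Z9, V3, J3}: 22 + 64 = 86
  {G7} + {V9, Z9, V3, J3}: 28 + 58 = 86
  {V9, G7} + {Z9, V3, J3}: 28 + 36 = 64
  {Z9} + {V9, G7, V3, J3}: 18 + 52 = 70
  {V9, Z9} + {G7, V3, J3}: 40 + 52 = 92
  {G7, Z9} + {V9, V3, J3}: 46 + 46 = 92
  … (15 splits in total)
Best: vehicle 1 00 → V9 → G7 → 00 = 28; vehicle 2 00 → Z9 → V3 → J3 → 00 = 36; combined 64.

Minimum combined distance: 64 blocks.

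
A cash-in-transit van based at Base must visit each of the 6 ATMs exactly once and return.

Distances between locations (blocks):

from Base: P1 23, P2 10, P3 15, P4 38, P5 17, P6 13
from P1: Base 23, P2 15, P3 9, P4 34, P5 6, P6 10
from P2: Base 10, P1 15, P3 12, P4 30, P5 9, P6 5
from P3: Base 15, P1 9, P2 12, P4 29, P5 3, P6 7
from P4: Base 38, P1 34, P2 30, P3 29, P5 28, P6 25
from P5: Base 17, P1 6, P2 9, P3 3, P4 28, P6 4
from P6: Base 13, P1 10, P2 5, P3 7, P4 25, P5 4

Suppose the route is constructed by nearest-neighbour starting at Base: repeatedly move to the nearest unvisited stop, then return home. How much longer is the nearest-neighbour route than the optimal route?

Base: P2=10, P6=13, P3=15, P5=17, P1=23, P4=38 ⇒ P2
P2: P6=5, P5=9, P3=12, P1=15, P4=30 ⇒ P6
P6: P5=4, P3=7, P1=10, P4=25 ⇒ P5
P5: P3=3, P1=6, P4=28 ⇒ P3
P3: P1=9, P4=29 ⇒ P1
P1: P4=34 ⇒ P4
NN route Base → P2 → P6 → P5 → P3 → P1 → P4 → Base costs 103.
Optimal: Base → P2 → P6 → P4 → P1 → P5 → P3 → Base costs 98 (by enumerating all 360 distinct tours).
Excess = 103 − 98 = 5.

The nearest-neighbour route is 5 blocks longer than optimal.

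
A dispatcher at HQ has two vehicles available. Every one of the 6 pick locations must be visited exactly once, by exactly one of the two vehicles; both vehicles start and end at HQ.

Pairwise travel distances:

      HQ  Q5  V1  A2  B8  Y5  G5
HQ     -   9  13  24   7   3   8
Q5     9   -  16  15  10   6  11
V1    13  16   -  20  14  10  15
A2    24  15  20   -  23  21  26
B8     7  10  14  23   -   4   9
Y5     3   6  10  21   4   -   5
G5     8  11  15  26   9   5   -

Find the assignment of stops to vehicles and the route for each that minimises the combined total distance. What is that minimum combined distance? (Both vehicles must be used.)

There are 2^5 − 1 = 31 ways to divide the 6 stops into two non-empty groups. For each, the best each vehicle can do is its own shortest tour through its group:
  {Q5} + {V1, A2, B8, Y5, G5}: 18 + 73 = 91
  {V1} + {Q5, A2, B8, Y5, G5}: 26 + 64 = 90
  {Q5, V1} + {A2, B8, Y5, G5}: 38 + 64 = 102
  {A2} + {Q5, V1, B8, Y5, G5}: 48 + 56 = 104
  {Q5, A2} + {V1, B8, Y5, G5}: 48 + 44 = 92
  {V1, A2} + {Q5, B8, Y5, G5}: 57 + 36 = 93
  … (31 splits in total)
  {Q5, V1, A2} + {B8, Y5, G5}: 57 + 24 = 81  ← best
Best: vehicle 1 HQ → Q5 → A2 → V1 → HQ = 57; vehicle 2 HQ → B8 → Y5 → G5 → HQ = 24; combined 81.

Minimum combined distance: 81.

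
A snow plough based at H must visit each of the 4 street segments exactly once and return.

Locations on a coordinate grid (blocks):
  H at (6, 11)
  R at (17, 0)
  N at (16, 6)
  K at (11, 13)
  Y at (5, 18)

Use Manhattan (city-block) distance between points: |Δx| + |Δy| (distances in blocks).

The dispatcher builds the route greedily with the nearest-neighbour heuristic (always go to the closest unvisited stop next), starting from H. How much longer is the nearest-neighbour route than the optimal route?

The nearest-neighbour route is 10 blocks longer than optimal.

From H: K=7, Y=8, N=15, R=22 → choose K (7).
From K: Y=11, N=12, R=19 → choose Y (11).
From Y: N=23, R=30 → choose N (23).
From N: R=7 → choose R (7).
NN route H → K → Y → N → R → H costs 70.
Optimal: H → R → N → K → Y → H costs 60 (by enumerating all 12 distinct tours).
Excess = 70 − 60 = 10.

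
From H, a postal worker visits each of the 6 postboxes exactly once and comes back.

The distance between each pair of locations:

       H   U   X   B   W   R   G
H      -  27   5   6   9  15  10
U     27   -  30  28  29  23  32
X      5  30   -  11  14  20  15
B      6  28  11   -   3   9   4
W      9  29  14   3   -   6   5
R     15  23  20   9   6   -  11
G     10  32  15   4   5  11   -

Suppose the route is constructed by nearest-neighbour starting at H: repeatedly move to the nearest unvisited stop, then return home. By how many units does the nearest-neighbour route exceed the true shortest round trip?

The nearest-neighbour route is 6 longer than optimal.

From H: X=5, B=6, W=9, G=10, R=15, U=27 → choose X (5).
From X: B=11, W=14, G=15, R=20, U=30 → choose B (11).
From B: W=3, G=4, R=9, U=28 → choose W (3).
From W: G=5, R=6, U=29 → choose G (5).
From G: R=11, U=32 → choose R (11).
From R: U=23 → choose U (23).
NN route H → X → B → W → G → R → U → H costs 85.
Optimal: H → X → U → R → W → G → B → H costs 79 (by enumerating all 360 distinct tours).
Excess = 85 − 79 = 6.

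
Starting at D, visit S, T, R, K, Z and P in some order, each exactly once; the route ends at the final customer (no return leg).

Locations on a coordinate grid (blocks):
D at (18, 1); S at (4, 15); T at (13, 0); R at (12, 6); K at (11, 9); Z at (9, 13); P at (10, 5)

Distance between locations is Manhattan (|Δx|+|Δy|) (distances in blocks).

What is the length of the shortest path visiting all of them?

34 blocks — the minimum one-way total.

There are 6! = 720 possible orderings.
D - S - T - R - K - Z - P: 28+24+7+4+6+9 = 78
D - S - T - R - K - P - Z: 28+24+7+4+5+9 = 77
D - S - T - R - Z - K - P: 28+24+7+10+6+5 = 80
D - S - T - R - Z - P - K: 28+24+7+10+9+5 = 83
D - S - T - R - P - K - Z: 28+24+7+3+5+6 = 73
D - S - T - R - P - Z - K: 28+24+7+3+9+6 = 77
D - S - T - K - R - Z - P: 28+24+11+4+10+9 = 86
D - S - T - K - R - P - Z: 28+24+11+4+3+9 = 79
… (712 more)
D - T - R - P - K - Z - S: 6+7+3+5+6+7 = 34  ← best
The minimum is 34.
One shortest path: D → T → R → P → K → Z → S.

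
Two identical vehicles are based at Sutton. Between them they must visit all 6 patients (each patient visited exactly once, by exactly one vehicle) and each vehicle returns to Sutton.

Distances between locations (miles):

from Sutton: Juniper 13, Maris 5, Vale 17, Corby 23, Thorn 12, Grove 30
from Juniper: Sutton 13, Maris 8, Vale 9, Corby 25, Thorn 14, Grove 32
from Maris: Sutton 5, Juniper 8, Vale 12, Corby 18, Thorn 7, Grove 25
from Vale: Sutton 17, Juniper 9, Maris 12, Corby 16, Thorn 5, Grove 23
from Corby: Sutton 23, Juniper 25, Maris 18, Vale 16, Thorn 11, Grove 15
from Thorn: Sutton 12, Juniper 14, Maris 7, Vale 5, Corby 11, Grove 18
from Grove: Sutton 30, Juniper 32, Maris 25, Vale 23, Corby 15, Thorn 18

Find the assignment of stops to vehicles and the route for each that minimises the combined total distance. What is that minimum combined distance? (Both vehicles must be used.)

93 miles — the smallest possible combined total.

Try each way of splitting the stops between the two vehicles (each non-empty) and, for each split, find the best tour for each vehicle:
  {Juniper} + {Maris, Vale, Corby, Thorn, Grove}: 26 + 78 = 104
  {Maris} + {Juniper, Vale, Corby, Thorn, Grove}: 10 + 83 = 93
  {Juniper, Maris} + {Vale, Corby, Thorn, Grove}: 26 + 78 = 104
  {Vale} + {Juniper, Maris, Corby, Thorn, Grove}: 34 + 83 = 117
  {Juniper, Vale} + {Maris, Corby, Thorn, Grove}: 39 + 68 = 107
  {Maris, Vale} + {Juniper, Corby, Thorn, Grove}: 34 + 83 = 117
  … (31 splits in total)
Best: vehicle 1 Sutton → Maris → Sutton = 10; vehicle 2 Sutton → Juniper → Vale → Corby → Grove → Thorn → Sutton = 83; combined 93.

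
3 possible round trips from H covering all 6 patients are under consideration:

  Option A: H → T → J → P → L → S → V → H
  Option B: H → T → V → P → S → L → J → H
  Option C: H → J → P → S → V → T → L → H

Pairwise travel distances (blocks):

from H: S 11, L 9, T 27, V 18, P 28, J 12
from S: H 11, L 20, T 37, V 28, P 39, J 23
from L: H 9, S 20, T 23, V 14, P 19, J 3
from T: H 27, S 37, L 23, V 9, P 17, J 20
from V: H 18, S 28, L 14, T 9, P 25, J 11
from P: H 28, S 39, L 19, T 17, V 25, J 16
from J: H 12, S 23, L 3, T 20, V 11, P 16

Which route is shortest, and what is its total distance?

Shortest is Option B, total 135 blocks.

Option A: 27 + 20 + 16 + 19 + 20 + 28 + 18 = 148
Option B: 27 + 9 + 25 + 39 + 20 + 3 + 12 = 135
Option C: 12 + 16 + 39 + 28 + 9 + 23 + 9 = 136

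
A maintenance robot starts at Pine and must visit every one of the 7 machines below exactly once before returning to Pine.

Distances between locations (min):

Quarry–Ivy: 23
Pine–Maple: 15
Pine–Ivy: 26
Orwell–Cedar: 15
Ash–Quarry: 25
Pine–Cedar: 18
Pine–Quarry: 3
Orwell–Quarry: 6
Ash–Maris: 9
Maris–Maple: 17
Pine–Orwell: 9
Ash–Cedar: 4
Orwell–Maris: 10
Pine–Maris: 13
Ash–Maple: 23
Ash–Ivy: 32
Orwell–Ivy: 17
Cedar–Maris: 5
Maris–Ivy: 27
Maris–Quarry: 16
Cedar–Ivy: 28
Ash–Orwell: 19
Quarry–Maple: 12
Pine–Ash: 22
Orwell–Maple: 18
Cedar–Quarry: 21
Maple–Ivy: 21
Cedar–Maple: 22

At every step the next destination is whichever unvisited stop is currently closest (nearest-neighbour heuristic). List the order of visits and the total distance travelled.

From Pine: distances to unvisited — Quarry=3, Orwell=9, Maris=13, Maple=15, Cedar=18, Ash=22, Ivy=26. Nearest is Quarry (3).
From Quarry: distances to unvisited — Orwell=6, Maple=12, Maris=16, Cedar=21, Ivy=23, Ash=25. Nearest is Orwell (6).
From Orwell: distances to unvisited — Maris=10, Cedar=15, Ivy=17, Maple=18, Ash=19. Nearest is Maris (10).
From Maris: distances to unvisited — Cedar=5, Ash=9, Maple=17, Ivy=27. Nearest is Cedar (5).
From Cedar: distances to unvisited — Ash=4, Maple=22, Ivy=28. Nearest is Ash (4).
From Ash: distances to unvisited — Maple=23, Ivy=32. Nearest is Maple (23).
From Maple: distances to unvisited — Ivy=21. Nearest is Ivy (21).
Return Ivy→Pine: 26.
Total = 3 + 6 + 10 + 5 + 4 + 23 + 21 + 26 = 98.

Total distance 98 min via the nearest-neighbour route Pine → Quarry → Orwell → Maris → Cedar → Ash → Maple → Ivy → Pine.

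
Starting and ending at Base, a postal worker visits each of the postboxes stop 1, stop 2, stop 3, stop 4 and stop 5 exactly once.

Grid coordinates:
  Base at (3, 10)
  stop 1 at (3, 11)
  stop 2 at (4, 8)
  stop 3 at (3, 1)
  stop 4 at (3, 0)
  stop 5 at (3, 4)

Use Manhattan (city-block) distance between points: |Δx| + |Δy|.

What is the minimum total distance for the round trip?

Base → stop 1 → stop 2 → stop 3 → stop 4 → stop 5 → Base: 1+4+8+1+4+6 = 24
Base → stop 1 → stop 2 → stop 3 → stop 5 → stop 4 → Base: 1+4+8+3+4+10 = 30
Base → stop 1 → stop 2 → stop 4 → stop 3 → stop 5 → Base: 1+4+9+1+3+6 = 24
Base → stop 1 → stop 2 → stop 4 → stop 5 → stop 3 → Base: 1+4+9+4+3+9 = 30
Base → stop 1 → stop 2 → stop 5 → stop 3 → stop 4 → Base: 1+4+5+3+1+10 = 24
Base → stop 1 → stop 2 → stop 5 → stop 4 → stop 3 → Base: 1+4+5+4+1+9 = 24
Base → stop 1 → stop 3 → stop 2 → stop 4 → stop 5 → Base: 1+10+8+9+4+6 = 38
Base → stop 1 → stop 3 → stop 2 → stop 5 → stop 4 → Base: 1+10+8+5+4+10 = 38
Base → stop 1 → stop 3 → stop 4 → stop 2 → stop 5 → Base: 1+10+1+9+5+6 = 32
Base → stop 1 → stop 3 → stop 4 → stop 5 → stop 2 → Base: 1+10+1+4+5+3 = 24
Base → stop 1 → stop 3 → stop 5 → stop 2 → stop 4 → Base: 1+10+3+5+9+10 = 38
Base → stop 1 → stop 3 → stop 5 → stop 4 → stop 2 → Base: 1+10+3+4+9+3 = 30
Base → stop 1 → stop 4 → stop 2 → stop 3 → stop 5 → Base: 1+11+9+8+3+6 = 38
Base → stop 1 → stop 4 → stop 2 → stop 5 → stop 3 → Base: 1+11+9+5+3+9 = 38
… (46 more)
The minimum is 24.
One optimal route: Base → stop 1 → stop 2 → stop 3 → stop 4 → stop 5 → Base (or its reverse).

24 — the shortest possible round trip.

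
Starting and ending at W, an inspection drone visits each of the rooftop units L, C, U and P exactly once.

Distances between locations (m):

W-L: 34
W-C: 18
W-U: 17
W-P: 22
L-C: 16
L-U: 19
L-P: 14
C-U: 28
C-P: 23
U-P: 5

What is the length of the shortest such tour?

There are 12 distinct closed tours to check (reversals are equivalent).
W→L→C→U→P→W: 34+16+28+5+22 = 105
W→L→C→P→U→W: 34+16+23+5+17 = 95
W→L→U→C→P→W: 34+19+28+23+22 = 126
W→L→U→P→C→W: 34+19+5+23+18 = 99
W→L→P→C→U→W: 34+14+23+28+17 = 116
W→L→P→U→C→W: 34+14+5+28+18 = 99
W→C→L→U→P→W: 18+16+19+5+22 = 80
W→C→L→P→U→W: 18+16+14+5+17 = 70
W→C→U→L→P→W: 18+28+19+14+22 = 101
W→C→P→L→U→W: 18+23+14+19+17 = 91
W→U→L→C→P→W: 17+19+16+23+22 = 97
W→U→C→L→P→W: 17+28+16+14+22 = 97
The minimum is 70.
One optimal route: W → C → L → P → U → W (or its reverse).

70 m — the shortest possible round trip.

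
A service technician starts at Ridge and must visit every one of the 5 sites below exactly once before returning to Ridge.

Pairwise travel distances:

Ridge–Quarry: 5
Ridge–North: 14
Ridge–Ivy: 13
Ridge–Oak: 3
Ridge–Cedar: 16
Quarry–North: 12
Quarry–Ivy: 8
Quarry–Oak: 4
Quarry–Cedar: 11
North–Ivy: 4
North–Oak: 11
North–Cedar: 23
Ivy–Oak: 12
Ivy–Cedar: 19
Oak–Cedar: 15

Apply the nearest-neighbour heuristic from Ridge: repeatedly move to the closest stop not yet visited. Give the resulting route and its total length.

Nearest-neighbour total = 58; route Ridge → Oak → Quarry → Ivy → North → Cedar → Ridge.

At Ridge the remaining stops are Oak 3, Quarry 5, Ivy 13, North 14, Cedar 16; go to Oak.
At Oak the remaining stops are Quarry 4, North 11, Ivy 12, Cedar 15; go to Quarry.
At Quarry the remaining stops are Ivy 8, Cedar 11, North 12; go to Ivy.
At Ivy the remaining stops are North 4, Cedar 19; go to North.
At North the remaining stops are Cedar 23; go to Cedar.
Return Cedar→Ridge: 16.
Total = 3 + 4 + 8 + 4 + 23 + 16 = 58.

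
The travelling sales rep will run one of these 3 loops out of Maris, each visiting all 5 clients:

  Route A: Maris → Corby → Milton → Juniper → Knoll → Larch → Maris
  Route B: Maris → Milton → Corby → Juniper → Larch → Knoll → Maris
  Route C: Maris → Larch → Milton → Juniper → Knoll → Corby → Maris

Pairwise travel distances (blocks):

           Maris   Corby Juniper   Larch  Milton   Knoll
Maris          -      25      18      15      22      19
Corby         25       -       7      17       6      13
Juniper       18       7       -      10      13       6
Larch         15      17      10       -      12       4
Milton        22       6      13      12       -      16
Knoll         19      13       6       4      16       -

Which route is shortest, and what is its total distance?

68 blocks — Route B is the shortest.

Route A: 25 + 6 + 13 + 6 + 4 + 15 = 69
Route B: 22 + 6 + 7 + 10 + 4 + 19 = 68
Route C: 15 + 12 + 13 + 6 + 13 + 25 = 84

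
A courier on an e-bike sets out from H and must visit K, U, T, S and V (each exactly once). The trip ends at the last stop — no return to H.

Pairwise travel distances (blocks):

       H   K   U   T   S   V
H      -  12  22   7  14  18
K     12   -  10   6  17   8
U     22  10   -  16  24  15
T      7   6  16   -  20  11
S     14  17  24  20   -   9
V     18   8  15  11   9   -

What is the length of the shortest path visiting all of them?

There are 5! = 120 possible orderings.
H - K - U - T - S - V: 12+10+16+20+9 = 67
H - K - U - T - V - S: 12+10+16+11+9 = 58
H - K - U - S - T - V: 12+10+24+20+11 = 77
H - K - U - S - V - T: 12+10+24+9+11 = 66
H - K - U - V - T - S: 12+10+15+11+20 = 68
H - K - U - V - S - T: 12+10+15+9+20 = 66
H - K - T - U - S - V: 12+6+16+24+9 = 67
H - K - T - U - V - S: 12+6+16+15+9 = 58
H - K - T - S - U - V: 12+6+20+24+15 = 77
H - K - T - S - V - U: 12+6+20+9+15 = 62
H - K - T - V - U - S: 12+6+11+15+24 = 68
H - K - T - V - S - U: 12+6+11+9+24 = 62
H - K - S - U - T - V: 12+17+24+16+11 = 80
H - K - S - U - V - T: 12+17+24+15+11 = 79
… (106 more)
H - T - K - U - V - S: 7+6+10+15+9 = 47  ← best
The minimum is 47.
One shortest path: H → T → K → U → V → S.

Minimum one-way distance = 47 blocks.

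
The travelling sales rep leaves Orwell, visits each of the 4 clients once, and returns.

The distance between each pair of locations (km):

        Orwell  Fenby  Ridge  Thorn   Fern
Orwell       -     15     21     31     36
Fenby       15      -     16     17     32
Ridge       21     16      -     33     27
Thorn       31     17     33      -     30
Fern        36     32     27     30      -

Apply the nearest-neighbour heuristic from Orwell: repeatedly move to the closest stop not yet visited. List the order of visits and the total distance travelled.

At Orwell the remaining stops are Fenby 15, Ridge 21, Thorn 31, Fern 36; go to Fenby.
At Fenby the remaining stops are Ridge 16, Thorn 17, Fern 32; go to Ridge.
At Ridge the remaining stops are Fern 27, Thorn 33; go to Fern.
At Fern the remaining stops are Thorn 30; go to Thorn.
Return Thorn→Orwell: 31.
Total = 15 + 16 + 27 + 30 + 31 = 119.

Nearest-neighbour total = 119 km; route Orwell → Fenby → Ridge → Fern → Thorn → Orwell.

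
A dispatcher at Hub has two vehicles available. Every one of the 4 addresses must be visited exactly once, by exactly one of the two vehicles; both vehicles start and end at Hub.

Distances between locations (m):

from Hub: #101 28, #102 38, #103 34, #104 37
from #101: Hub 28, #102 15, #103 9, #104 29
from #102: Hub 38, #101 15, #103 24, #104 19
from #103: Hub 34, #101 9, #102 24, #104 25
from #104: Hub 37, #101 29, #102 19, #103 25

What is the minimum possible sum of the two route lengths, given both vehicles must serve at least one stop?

Check every non-empty split of the stops between the two vehicles; for each half take its own optimal tour:
  {#101} + {#102, #103, #104}: 56 + 114 = 170
  {#102} + {#101, #103, #104}: 76 + 99 = 175
  {#101, #102} + {#103, #104}: 81 + 96 = 177
  {#103} + {#101, #102, #104}: 68 + 99 = 167
  {#101, #103} + {#102, #104}: 71 + 94 = 165
  {#102, #103} + {#101, #104}: 96 + 94 = 190
  … (7 splits in total)
Best: vehicle 1 Hub → #101 → #103 → Hub = 71; vehicle 2 Hub → #102 → #104 → Hub = 94; combined 165.

Minimum combined distance: 165 m.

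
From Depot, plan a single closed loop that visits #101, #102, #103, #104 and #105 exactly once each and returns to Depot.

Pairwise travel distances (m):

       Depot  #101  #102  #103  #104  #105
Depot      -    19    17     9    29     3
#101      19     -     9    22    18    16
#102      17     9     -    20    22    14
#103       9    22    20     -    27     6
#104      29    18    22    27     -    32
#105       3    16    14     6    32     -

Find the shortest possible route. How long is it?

80 m — the shortest possible round trip.

There are 60 distinct closed tours to check (reversals are equivalent).
Depot - #101 - #102 - #103 - #104 - #105 - Depot: 19+9+20+27+32+3 = 110
Depot - #101 - #102 - #103 - #105 - #104 - Depot: 19+9+20+6+32+29 = 115
Depot - #101 - #102 - #104 - #103 - #105 - Depot: 19+9+22+27+6+3 = 86
Depot - #101 - #102 - #104 - #105 - #103 - Depot: 19+9+22+32+6+9 = 97
Depot - #101 - #102 - #105 - #103 - #104 - Depot: 19+9+14+6+27+29 = 104
Depot - #101 - #102 - #105 - #104 - #103 - Depot: 19+9+14+32+27+9 = 110
Depot - #101 - #103 - #102 - #104 - #105 - Depot: 19+22+20+22+32+3 = 118
Depot - #101 - #103 - #102 - #105 - #104 - Depot: 19+22+20+14+32+29 = 136
Depot - #101 - #103 - #104 - #102 - #105 - Depot: 19+22+27+22+14+3 = 107
Depot - #101 - #103 - #104 - #105 - #102 - Depot: 19+22+27+32+14+17 = 131
Depot - #101 - #103 - #105 - #102 - #104 - Depot: 19+22+6+14+22+29 = 112
Depot - #101 - #103 - #105 - #104 - #102 - Depot: 19+22+6+32+22+17 = 118
Depot - #101 - #104 - #102 - #103 - #105 - Depot: 19+18+22+20+6+3 = 88
Depot - #101 - #104 - #102 - #105 - #103 - Depot: 19+18+22+14+6+9 = 88
… (46 more)
Depot - #102 - #101 - #104 - #103 - #105 - Depot: 17+9+18+27+6+3 = 80  ← best
The minimum is 80.
One optimal route: Depot → #102 → #101 → #104 → #103 → #105 → Depot (or its reverse).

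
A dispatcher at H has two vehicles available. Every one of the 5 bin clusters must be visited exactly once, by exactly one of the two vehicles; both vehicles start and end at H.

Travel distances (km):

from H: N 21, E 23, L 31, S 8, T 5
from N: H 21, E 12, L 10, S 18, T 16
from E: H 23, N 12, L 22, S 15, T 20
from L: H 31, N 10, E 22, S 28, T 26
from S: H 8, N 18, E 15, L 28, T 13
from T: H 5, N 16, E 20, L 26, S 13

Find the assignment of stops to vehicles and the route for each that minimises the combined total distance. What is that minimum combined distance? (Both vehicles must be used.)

86 km — the smallest possible combined total.

Check every non-empty split of the stops between the two vehicles; for each half take its own optimal tour:
  {N} + {E, L, S, T}: 42 + 76 = 118
  {E} + {N, L, S, T}: 46 + 67 = 113
  {N, E} + {L, S, T}: 56 + 67 = 123
  {L} + {N, E, S, T}: 62 + 56 = 118
  {N, L} + {E, S, T}: 62 + 48 = 110
  {E, L} + {N, S, T}: 76 + 47 = 123
  … (15 splits in total)
  {N, E, L, S} + {T}: 76 + 10 = 86  ← best
Best: vehicle 1 H → N → L → E → S → H = 76; vehicle 2 H → T → H = 10; combined 86.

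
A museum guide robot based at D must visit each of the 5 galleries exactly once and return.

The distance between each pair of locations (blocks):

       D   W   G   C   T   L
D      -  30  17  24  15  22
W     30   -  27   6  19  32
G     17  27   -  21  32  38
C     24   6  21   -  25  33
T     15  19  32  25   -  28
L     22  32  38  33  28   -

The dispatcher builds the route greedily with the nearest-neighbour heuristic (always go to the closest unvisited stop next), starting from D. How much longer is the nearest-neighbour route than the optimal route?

D: T=15, G=17, L=22, C=24, W=30 ⇒ T
T: W=19, C=25, L=28, G=32 ⇒ W
W: C=6, G=27, L=32 ⇒ C
C: G=21, L=33 ⇒ G
G: L=38 ⇒ L
NN route D → T → W → C → G → L → D costs 121.
Optimal: D → G → C → W → T → L → D costs 113 (by enumerating all 60 distinct tours).
Excess = 121 − 113 = 8.

The nearest-neighbour route is 8 blocks longer than optimal.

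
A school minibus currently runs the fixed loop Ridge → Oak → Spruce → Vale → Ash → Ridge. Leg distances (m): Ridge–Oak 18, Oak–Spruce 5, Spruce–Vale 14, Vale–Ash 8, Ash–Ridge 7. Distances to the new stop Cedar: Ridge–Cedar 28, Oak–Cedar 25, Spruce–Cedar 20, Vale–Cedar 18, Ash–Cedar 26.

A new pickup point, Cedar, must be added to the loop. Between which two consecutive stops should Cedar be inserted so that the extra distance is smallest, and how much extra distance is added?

Minimum extra distance: 24 m, inserting Cedar between Spruce and Vale.

Insertion cost between consecutive stops i–j is d(i,Cedar) + d(Cedar,j) − d(i,j):
  between Ridge and Oak: 28 + 25 − 18 = 35
  between Oak and Spruce: 25 + 20 − 5 = 40
  between Spruce and Vale: 20 + 18 − 14 = 24
  between Vale and Ash: 18 + 26 − 8 = 36
  between Ash and Ridge: 26 + 28 − 7 = 47
Cheapest insertion is between Spruce and Vale, adding 24.
New total = 52 + 24 = 76.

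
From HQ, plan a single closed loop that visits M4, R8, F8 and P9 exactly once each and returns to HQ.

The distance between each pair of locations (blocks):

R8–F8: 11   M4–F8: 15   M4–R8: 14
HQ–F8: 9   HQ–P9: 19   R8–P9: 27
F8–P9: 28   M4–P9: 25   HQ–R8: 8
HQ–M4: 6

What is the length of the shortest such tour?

There are 12 distinct closed tours to check (reversals are equivalent).
HQ-M4-R8-F8-P9-HQ: 6+14+11+28+19 = 78
HQ-M4-R8-P9-F8-HQ: 6+14+27+28+9 = 84
HQ-M4-F8-R8-P9-HQ: 6+15+11+27+19 = 78
HQ-M4-F8-P9-R8-HQ: 6+15+28+27+8 = 84
HQ-M4-P9-R8-F8-HQ: 6+25+27+11+9 = 78
HQ-M4-P9-F8-R8-HQ: 6+25+28+11+8 = 78
HQ-R8-M4-F8-P9-HQ: 8+14+15+28+19 = 84
HQ-R8-M4-P9-F8-HQ: 8+14+25+28+9 = 84
HQ-R8-F8-M4-P9-HQ: 8+11+15+25+19 = 78
HQ-R8-P9-M4-F8-HQ: 8+27+25+15+9 = 84
HQ-F8-M4-R8-P9-HQ: 9+15+14+27+19 = 84
HQ-F8-R8-M4-P9-HQ: 9+11+14+25+19 = 78
The minimum is 78.
One optimal route: HQ → M4 → R8 → F8 → P9 → HQ (or its reverse).

Minimum total distance: 78 blocks.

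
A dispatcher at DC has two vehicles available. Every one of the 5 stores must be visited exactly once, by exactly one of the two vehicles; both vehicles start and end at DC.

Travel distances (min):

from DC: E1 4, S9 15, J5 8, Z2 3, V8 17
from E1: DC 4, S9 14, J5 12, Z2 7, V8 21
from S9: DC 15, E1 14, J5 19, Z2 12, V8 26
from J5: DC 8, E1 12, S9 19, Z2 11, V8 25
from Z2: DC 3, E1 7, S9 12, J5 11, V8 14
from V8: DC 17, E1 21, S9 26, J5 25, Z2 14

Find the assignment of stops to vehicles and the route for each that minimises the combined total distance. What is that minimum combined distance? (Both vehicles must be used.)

Try each way of splitting the stops between the two vehicles (each non-empty) and, for each split, find the best tour for each vehicle:
  {E1} + {S9, J5, Z2, V8}: 8 + 70 = 78
  {S9} + {E1, J5, Z2, V8}: 30 + 58 = 88
  {E1, S9} + {J5, Z2, V8}: 33 + 50 = 83
  {J5} + {E1, S9, Z2, V8}: 16 + 61 = 77
  {E1, J5} + {S9, Z2, V8}: 24 + 58 = 82
  {S9, J5} + {E1, Z2, V8}: 42 + 42 = 84
  … (15 splits in total)
Best: vehicle 1 DC → J5 → DC = 16; vehicle 2 DC → E1 → S9 → Z2 → V8 → DC = 61; combined 77.

77 min — the smallest possible combined total.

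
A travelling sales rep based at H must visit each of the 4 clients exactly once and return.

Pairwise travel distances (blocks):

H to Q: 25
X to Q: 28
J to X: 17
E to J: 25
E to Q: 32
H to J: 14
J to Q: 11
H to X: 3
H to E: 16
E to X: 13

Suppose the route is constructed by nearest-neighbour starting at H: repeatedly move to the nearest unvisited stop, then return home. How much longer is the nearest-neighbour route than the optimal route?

H: X=3, J=14, E=16, Q=25 ⇒ X
X: E=13, J=17, Q=28 ⇒ E
E: J=25, Q=32 ⇒ J
J: Q=11 ⇒ Q
NN route H → X → E → J → Q → H costs 77.
Optimal: H → J → Q → E → X → H costs 73 (by enumerating all 12 distinct tours).
Excess = 77 − 73 = 4.

4 blocks longer than the optimal tour.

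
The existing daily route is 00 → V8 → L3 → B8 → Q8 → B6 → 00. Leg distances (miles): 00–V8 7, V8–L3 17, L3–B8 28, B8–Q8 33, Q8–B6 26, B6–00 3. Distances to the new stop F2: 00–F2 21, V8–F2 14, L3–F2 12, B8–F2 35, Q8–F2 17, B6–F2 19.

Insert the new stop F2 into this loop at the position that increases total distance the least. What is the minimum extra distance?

Insertion cost between consecutive stops i–j is d(i,F2) + d(F2,j) − d(i,j):
  between 00 and V8: 21 + 14 − 7 = 28
  between V8 and L3: 14 + 12 − 17 = 9
  between L3 and B8: 12 + 35 − 28 = 19
  between B8 and Q8: 35 + 17 − 33 = 19
  between Q8 and B6: 17 + 19 − 26 = 10
  between B6 and 00: 19 + 21 − 3 = 37
Cheapest insertion is between V8 and L3, adding 9.
New total = 114 + 9 = 123.

Adding 9 miles by placing F2 on the V8–L3 leg.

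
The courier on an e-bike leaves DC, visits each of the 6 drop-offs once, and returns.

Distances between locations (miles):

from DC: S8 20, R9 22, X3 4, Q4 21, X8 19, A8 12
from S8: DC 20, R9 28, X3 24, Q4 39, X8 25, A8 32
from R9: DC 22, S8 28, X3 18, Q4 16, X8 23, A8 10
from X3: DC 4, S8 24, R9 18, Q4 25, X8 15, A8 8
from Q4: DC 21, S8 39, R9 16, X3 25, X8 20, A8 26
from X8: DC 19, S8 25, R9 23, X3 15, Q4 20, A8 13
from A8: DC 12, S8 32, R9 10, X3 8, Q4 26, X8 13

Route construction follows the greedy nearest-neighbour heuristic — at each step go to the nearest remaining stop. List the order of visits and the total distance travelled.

At DC the remaining stops are X3 4, A8 12, X8 19, S8 20, Q4 21, R9 22; go to X3.
At X3 the remaining stops are A8 8, X8 15, R9 18, S8 24, Q4 25; go to A8.
At A8 the remaining stops are R9 10, X8 13, Q4 26, S8 32; go to R9.
At R9 the remaining stops are Q4 16, X8 23, S8 28; go to Q4.
At Q4 the remaining stops are X8 20, S8 39; go to X8.
At X8 the remaining stops are S8 25; go to S8.
Return S8→DC: 20.
Total = 4 + 8 + 10 + 16 + 20 + 25 + 20 = 103.

Total distance 103 miles via the nearest-neighbour route DC → X3 → A8 → R9 → Q4 → X8 → S8 → DC.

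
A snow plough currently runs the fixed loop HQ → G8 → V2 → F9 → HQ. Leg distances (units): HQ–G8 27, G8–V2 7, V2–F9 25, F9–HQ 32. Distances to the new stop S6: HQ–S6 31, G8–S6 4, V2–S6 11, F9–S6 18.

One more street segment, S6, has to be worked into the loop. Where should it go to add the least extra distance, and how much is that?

Minimum extra distance: 4, inserting S6 between V2 and F9.

Insertion cost between consecutive stops i–j is d(i,S6) + d(S6,j) − d(i,j):
  between HQ and G8: 31 + 4 − 27 = 8
  between G8 and V2: 4 + 11 − 7 = 8
  between V2 and F9: 11 + 18 − 25 = 4
  between F9 and HQ: 18 + 31 − 32 = 17
Cheapest insertion is between V2 and F9, adding 4.
New total = 91 + 4 = 95.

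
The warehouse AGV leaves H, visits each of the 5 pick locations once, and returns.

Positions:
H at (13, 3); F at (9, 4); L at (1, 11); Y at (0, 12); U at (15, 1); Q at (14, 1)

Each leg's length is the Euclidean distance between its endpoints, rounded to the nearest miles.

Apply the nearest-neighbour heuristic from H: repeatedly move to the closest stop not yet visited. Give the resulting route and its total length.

H → [Q:2 / U:3 / F:4 / L:14 / Y:16] → Q (2)
Q → [U:1 / F:6 / L:16 / Y:18] → U (1)
U → [F:7 / L:17 / Y:19] → F (7)
F → [L:11 / Y:12] → L (11)
L → [Y:1] → Y (1)
Return Y→H: 16.
Total = 2 + 1 + 7 + 11 + 1 + 16 = 38.

38 miles along H → Q → U → F → L → Y → H.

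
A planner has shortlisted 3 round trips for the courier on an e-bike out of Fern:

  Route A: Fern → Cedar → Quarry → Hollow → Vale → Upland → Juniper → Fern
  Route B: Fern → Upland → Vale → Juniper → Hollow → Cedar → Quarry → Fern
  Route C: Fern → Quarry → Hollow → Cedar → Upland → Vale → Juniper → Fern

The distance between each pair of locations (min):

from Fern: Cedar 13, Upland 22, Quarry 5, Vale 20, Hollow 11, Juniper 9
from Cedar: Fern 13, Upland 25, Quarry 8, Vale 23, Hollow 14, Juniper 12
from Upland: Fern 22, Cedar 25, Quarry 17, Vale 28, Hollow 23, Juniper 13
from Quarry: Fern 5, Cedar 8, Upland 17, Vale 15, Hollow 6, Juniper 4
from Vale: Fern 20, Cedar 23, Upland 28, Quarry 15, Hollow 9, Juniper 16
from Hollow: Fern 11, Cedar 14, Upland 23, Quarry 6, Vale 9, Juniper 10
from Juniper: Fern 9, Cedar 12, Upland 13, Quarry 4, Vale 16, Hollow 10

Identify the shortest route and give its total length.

Shortest is Route A, total 86 min.

Route A: 13 + 8 + 6 + 9 + 28 + 13 + 9 = 86
Route B: 22 + 28 + 16 + 10 + 14 + 8 + 5 = 103
Route C: 5 + 6 + 14 + 25 + 28 + 16 + 9 = 103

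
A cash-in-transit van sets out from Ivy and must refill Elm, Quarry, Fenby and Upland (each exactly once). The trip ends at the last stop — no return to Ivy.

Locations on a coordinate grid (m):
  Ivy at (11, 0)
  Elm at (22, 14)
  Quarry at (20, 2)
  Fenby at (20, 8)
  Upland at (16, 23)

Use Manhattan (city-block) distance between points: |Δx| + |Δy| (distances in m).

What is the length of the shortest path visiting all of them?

There are 4! = 24 possible orderings.
Ivy→Elm→Quarry→Fenby→Upland: 25+14+6+19 = 64
Ivy→Elm→Quarry→Upland→Fenby: 25+14+25+19 = 83
Ivy→Elm→Fenby→Quarry→Upland: 25+8+6+25 = 64
Ivy→Elm→Fenby→Upland→Quarry: 25+8+19+25 = 77
Ivy→Elm→Upland→Quarry→Fenby: 25+15+25+6 = 71
Ivy→Elm→Upland→Fenby→Quarry: 25+15+19+6 = 65
Ivy→Quarry→Elm→Fenby→Upland: 11+14+8+19 = 52
Ivy→Quarry→Elm→Upland→Fenby: 11+14+15+19 = 59
Ivy→Quarry→Fenby→Elm→Upland: 11+6+8+15 = 40
Ivy→Quarry→Fenby→Upland→Elm: 11+6+19+15 = 51
Ivy→Quarry→Upland→Elm→Fenby: 11+25+15+8 = 59
Ivy→Quarry→Upland→Fenby→Elm: 11+25+19+8 = 63
Ivy→Fenby→Elm→Quarry→Upland: 17+8+14+25 = 64
Ivy→Fenby→Elm→Upland→Quarry: 17+8+15+25 = 65
… (10 more)
The minimum is 40.
One shortest path: Ivy → Quarry → Fenby → Elm → Upland.

40 m — the minimum one-way total.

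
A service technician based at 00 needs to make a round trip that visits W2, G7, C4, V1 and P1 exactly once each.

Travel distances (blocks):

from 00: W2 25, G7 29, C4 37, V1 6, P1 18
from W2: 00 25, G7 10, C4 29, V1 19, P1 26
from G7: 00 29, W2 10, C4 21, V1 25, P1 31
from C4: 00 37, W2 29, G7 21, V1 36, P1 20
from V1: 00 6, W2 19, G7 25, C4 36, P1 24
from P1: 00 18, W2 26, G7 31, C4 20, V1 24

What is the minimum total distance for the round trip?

Minimum total distance: 94 blocks.

With 5 stops there are 5!/2 = 60 distinct round trips (a route and its reverse cost the same).
00 → W2 → G7 → C4 → V1 → P1 → 00: 25+10+21+36+24+18 = 134
00 → W2 → G7 → C4 → P1 → V1 → 00: 25+10+21+20+24+6 = 106
00 → W2 → G7 → V1 → C4 → P1 → 00: 25+10+25+36+20+18 = 134
00 → W2 → G7 → V1 → P1 → C4 → 00: 25+10+25+24+20+37 = 141
00 → W2 → G7 → P1 → C4 → V1 → 00: 25+10+31+20+36+6 = 128
00 → W2 → G7 → P1 → V1 → C4 → 00: 25+10+31+24+36+37 = 163
00 → W2 → C4 → G7 → V1 → P1 → 00: 25+29+21+25+24+18 = 142
00 → W2 → C4 → G7 → P1 → V1 → 00: 25+29+21+31+24+6 = 136
00 → W2 → C4 → V1 → G7 → P1 → 00: 25+29+36+25+31+18 = 164
00 → W2 → C4 → V1 → P1 → G7 → 00: 25+29+36+24+31+29 = 174
00 → W2 → C4 → P1 → G7 → V1 → 00: 25+29+20+31+25+6 = 136
00 → W2 → C4 → P1 → V1 → G7 → 00: 25+29+20+24+25+29 = 152
00 → W2 → V1 → G7 → C4 → P1 → 00: 25+19+25+21+20+18 = 128
00 → W2 → V1 → G7 → P1 → C4 → 00: 25+19+25+31+20+37 = 157
… (46 more)
00 → V1 → W2 → G7 → C4 → P1 → 00: 6+19+10+21+20+18 = 94  ← best
The minimum is 94.
One optimal route: 00 → V1 → W2 → G7 → C4 → P1 → 00 (or its reverse).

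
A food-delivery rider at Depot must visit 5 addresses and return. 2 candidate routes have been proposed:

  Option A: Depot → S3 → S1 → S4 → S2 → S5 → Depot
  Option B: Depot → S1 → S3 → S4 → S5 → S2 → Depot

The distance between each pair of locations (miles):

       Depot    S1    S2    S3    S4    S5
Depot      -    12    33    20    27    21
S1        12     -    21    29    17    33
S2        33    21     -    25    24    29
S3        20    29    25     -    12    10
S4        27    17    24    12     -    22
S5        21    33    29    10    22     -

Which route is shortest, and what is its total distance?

137 miles — Option B is the shortest.

Option A: 20 + 29 + 17 + 24 + 29 + 21 = 140
Option B: 12 + 29 + 12 + 22 + 29 + 33 = 137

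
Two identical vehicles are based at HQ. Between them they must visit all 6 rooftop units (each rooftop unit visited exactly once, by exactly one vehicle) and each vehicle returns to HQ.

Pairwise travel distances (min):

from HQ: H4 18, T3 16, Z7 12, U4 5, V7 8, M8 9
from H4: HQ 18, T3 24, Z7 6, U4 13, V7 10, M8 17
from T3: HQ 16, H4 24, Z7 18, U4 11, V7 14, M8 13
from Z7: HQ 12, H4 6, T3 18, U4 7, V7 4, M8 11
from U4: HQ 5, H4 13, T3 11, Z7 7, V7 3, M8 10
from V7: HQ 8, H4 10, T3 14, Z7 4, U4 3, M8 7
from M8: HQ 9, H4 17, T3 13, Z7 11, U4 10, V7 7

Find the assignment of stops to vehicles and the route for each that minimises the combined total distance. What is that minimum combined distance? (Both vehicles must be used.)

Check every non-empty split of the stops between the two vehicles; for each half take its own optimal tour:
  {H4} + {T3, Z7, U4, V7, M8}: 36 + 52 = 88
  {T3} + {H4, Z7, U4, V7, M8}: 32 + 44 = 76
  {H4, T3} + {Z7, U4, V7, M8}: 58 + 32 = 90
  {Z7} + {H4, T3, U4, V7, M8}: 24 + 64 = 88
  {H4, Z7} + {T3, U4, V7, M8}: 36 + 44 = 80
  {T3, Z7} + {H4, U4, V7, M8}: 46 + 44 = 90
  … (31 splits in total)
  {U4} + {H4, T3, Z7, V7, M8}: 10 + 64 = 74  ← best
Best: vehicle 1 HQ → U4 → HQ = 10; vehicle 2 HQ → H4 → Z7 → V7 → T3 → M8 → HQ = 64; combined 74.

Minimum combined distance: 74 min.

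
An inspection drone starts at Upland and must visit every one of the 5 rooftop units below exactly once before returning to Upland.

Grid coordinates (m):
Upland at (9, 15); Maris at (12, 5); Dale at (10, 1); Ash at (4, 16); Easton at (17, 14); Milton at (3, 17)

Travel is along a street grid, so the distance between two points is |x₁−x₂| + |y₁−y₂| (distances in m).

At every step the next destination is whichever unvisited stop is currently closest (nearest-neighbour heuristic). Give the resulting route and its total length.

Total distance 60 m via the nearest-neighbour route Upland → Ash → Milton → Easton → Maris → Dale → Upland.

At Upland the remaining stops are Ash 6, Milton 8, Easton 9, Maris 13, Dale 15; go to Ash.
At Ash the remaining stops are Milton 2, Easton 15, Maris 19, Dale 21; go to Milton.
At Milton the remaining stops are Easton 17, Maris 21, Dale 23; go to Easton.
At Easton the remaining stops are Maris 14, Dale 20; go to Maris.
At Maris the remaining stops are Dale 6; go to Dale.
Return Dale→Upland: 15.
Total = 6 + 2 + 17 + 14 + 6 + 15 = 60.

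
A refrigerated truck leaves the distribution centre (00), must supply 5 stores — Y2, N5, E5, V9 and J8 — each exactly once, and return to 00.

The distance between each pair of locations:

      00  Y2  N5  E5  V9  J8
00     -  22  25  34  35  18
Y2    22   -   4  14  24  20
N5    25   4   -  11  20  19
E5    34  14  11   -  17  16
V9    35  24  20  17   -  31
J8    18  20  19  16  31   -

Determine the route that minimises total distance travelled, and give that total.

00 - Y2 - N5 - E5 - V9 - J8 - 00: 22+4+11+17+31+18 = 103
00 - Y2 - N5 - E5 - J8 - V9 - 00: 22+4+11+16+31+35 = 119
00 - Y2 - N5 - V9 - E5 - J8 - 00: 22+4+20+17+16+18 = 97
00 - Y2 - N5 - V9 - J8 - E5 - 00: 22+4+20+31+16+34 = 127
00 - Y2 - N5 - J8 - E5 - V9 - 00: 22+4+19+16+17+35 = 113
00 - Y2 - N5 - J8 - V9 - E5 - 00: 22+4+19+31+17+34 = 127
00 - Y2 - E5 - N5 - V9 - J8 - 00: 22+14+11+20+31+18 = 116
00 - Y2 - E5 - N5 - J8 - V9 - 00: 22+14+11+19+31+35 = 132
00 - Y2 - E5 - V9 - N5 - J8 - 00: 22+14+17+20+19+18 = 110
00 - Y2 - E5 - V9 - J8 - N5 - 00: 22+14+17+31+19+25 = 128
00 - Y2 - E5 - J8 - N5 - V9 - 00: 22+14+16+19+20+35 = 126
00 - Y2 - E5 - J8 - V9 - N5 - 00: 22+14+16+31+20+25 = 128
00 - Y2 - V9 - N5 - E5 - J8 - 00: 22+24+20+11+16+18 = 111
00 - Y2 - V9 - N5 - J8 - E5 - 00: 22+24+20+19+16+34 = 135
… (46 more)
The minimum is 97.
One optimal route: 00 → Y2 → N5 → V9 → E5 → J8 → 00 (or its reverse).

Minimum total distance: 97.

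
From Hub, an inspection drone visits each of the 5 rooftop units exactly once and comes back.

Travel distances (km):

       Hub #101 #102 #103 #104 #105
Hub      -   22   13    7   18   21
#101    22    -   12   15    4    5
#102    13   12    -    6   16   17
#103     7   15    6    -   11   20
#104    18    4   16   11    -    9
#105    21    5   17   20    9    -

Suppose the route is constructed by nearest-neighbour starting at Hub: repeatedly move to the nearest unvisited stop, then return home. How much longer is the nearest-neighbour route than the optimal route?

Hub: #103=7, #102=13, #104=18, #105=21, #101=22 ⇒ #103
#103: #102=6, #104=11, #101=15, #105=20 ⇒ #102
#102: #101=12, #104=16, #105=17 ⇒ #101
#101: #104=4, #105=5 ⇒ #104
#104: #105=9 ⇒ #105
NN route Hub → #103 → #102 → #101 → #104 → #105 → Hub costs 59.
Optimal: Hub → #102 → #101 → #105 → #104 → #103 → Hub costs 57 (by enumerating all 60 distinct tours).
Excess = 59 − 57 = 2.

The nearest-neighbour route is 2 km longer than optimal.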